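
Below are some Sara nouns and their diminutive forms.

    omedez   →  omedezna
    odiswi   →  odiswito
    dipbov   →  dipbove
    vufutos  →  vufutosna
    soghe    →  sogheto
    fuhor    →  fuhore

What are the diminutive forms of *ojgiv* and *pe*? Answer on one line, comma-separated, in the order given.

The suffix is conditioned by the final sound: -na when the stem ends in a sibilant (*omedez*, *vufutos*); -e when the stem ends in a non-sibilant consonant (*dipbov*, *fuhor*); -to when the stem ends in a vowel (*odiswi*, *soghe*).
*ojgiv*: final sound = /v/, a non-sibilant consonant → -e → *ojgive*.
Since the final sound of *pe* is /e/ (a vowel), it takes -to, giving *peto*.

ojgive, peto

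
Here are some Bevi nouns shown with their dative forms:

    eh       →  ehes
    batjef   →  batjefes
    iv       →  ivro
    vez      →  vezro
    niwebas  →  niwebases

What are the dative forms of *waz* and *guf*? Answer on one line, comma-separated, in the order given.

wazro, gufes

Looking at the final consonant of each stem: -es when the stem ends in a voiceless consonant (*eh*, *batjef*, *niwebas*); -ro when the stem ends in a voiced consonant (*iv*, *vez*).
Since the final consonant of *waz* is /z/ (voiced), it takes -ro, giving *wazro*.
The final consonant of *guf* is /f/, which is voiceless, so the suffix is -es, giving *gufes*.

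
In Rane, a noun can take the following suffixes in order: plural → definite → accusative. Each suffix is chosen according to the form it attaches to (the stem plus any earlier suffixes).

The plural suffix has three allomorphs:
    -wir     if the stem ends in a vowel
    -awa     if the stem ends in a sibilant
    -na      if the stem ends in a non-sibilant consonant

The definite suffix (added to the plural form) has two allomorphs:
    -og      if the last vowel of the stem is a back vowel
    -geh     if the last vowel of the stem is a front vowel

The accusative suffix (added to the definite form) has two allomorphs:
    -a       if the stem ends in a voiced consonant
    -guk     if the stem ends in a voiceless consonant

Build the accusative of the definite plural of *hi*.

hiwirgehguk

Since the final sound of *hi* is /i/ (a vowel), it takes -wir, giving *hiwir*.
The last vowel of the plural form *hiwir* is /i/, which is a front vowel, so the definite suffix is -geh, giving *hiwirgeh*.
Since the final consonant of the definite form *hiwirgeh* is /h/ (voiceless), it takes -guk, giving *hiwirgehguk*.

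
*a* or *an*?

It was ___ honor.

an

The indefinite article is chosen by the initial *sound* of the following word, not its spelling.
*honor* begins with the sound /ɒ/ (silent h) — a vowel sound.
So the article is *an*: It was an honor.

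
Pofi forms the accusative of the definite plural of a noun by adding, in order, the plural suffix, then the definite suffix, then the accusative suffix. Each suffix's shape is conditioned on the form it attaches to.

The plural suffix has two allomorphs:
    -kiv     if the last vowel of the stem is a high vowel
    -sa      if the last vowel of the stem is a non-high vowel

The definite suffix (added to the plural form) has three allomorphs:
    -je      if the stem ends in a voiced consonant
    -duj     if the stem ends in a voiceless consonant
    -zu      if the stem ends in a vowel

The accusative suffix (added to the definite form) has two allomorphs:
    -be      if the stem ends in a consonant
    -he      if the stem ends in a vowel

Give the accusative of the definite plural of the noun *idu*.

*idu* — last vowel /u/ (a high vowel) → -kiv → *idukiv*.
The final sound of the plural form *idukiv* is /v/, which is a voiced consonant, so the definite suffix is -je, giving *idukivje*.
The definite form *idukivje* — final sound /e/ (a vowel) → -he → *idukivjehe*.

idukivjehe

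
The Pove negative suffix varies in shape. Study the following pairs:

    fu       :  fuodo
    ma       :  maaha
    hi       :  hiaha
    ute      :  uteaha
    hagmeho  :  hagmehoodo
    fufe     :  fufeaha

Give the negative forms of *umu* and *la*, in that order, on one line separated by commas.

umuodo, laaha

The suffix is conditioned by the last vowel: -odo when the last vowel of the stem is a rounded vowel (*fu*, *hagmeho*); -aha when the last vowel of the stem is an unrounded vowel (*ma*, *hi*, *ute*, *fufe*).
The last vowel of *umu* is /u/, which is a rounded vowel, so the suffix is -odo, giving *umuodo*.
Since the last vowel of *la* is /a/ (an unrounded vowel), it takes -aha, giving *laaha*.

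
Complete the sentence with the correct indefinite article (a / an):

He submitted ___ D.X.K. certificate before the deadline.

The indefinite article is chosen by the initial *sound* of the following word, not its spelling.
The initialism *D.X.K.* is read letter by letter; the first letter, D, is pronounced /diː/, which begins with a consonant sound.
So the article is *a*: He submitted a D.X.K. certificate before the deadline.

a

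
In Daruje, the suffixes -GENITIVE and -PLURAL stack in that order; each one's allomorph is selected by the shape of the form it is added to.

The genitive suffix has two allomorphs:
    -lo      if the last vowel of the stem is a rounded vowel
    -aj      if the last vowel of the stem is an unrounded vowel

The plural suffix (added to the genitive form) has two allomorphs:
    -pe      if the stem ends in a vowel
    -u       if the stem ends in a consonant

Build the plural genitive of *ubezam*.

ubezamaju

The last vowel of *ubezam* is /a/, which is an unrounded vowel, so the genitive suffix is -aj, giving *ubezamaj*.
The genitive form *ubezamaj* — final sound /j/ (a consonant) → -u → *ubezamaju*.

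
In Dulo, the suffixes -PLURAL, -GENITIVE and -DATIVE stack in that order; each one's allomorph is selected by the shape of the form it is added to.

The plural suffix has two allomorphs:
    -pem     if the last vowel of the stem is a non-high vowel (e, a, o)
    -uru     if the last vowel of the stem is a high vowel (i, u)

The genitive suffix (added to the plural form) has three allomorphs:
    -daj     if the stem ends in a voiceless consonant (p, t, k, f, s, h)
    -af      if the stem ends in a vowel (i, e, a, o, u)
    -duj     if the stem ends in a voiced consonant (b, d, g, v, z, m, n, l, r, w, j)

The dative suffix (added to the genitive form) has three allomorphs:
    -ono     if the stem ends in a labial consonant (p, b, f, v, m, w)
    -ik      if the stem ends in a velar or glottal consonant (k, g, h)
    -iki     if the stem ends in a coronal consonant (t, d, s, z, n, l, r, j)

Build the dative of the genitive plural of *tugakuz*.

tugakuzuruafono

Since the last vowel of *tugakuz* is /u/ (a high vowel), it takes -uru, giving *tugakuzuru*.
The final sound of the plural form *tugakuzuru* is /u/, which is a vowel, so the genitive suffix is -af, giving *tugakuzuruaf*.
The final consonant of the genitive form *tugakuzuruaf* is /f/, which is labial, so the dative suffix is -ono, giving *tugakuzuruafono*.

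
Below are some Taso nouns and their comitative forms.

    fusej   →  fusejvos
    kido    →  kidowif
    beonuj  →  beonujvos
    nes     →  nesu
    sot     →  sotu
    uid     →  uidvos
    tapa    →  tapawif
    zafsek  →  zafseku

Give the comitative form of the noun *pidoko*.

The suffix is conditioned by the final sound: -u when the stem ends in a voiceless consonant (*nes*, *sot*, *zafsek*); -vos when the stem ends in a voiced consonant (*fusej*, *beonuj*, *uid*); -wif when the stem ends in a vowel (*kido*, *tapa*).
Since the final sound of *pidoko* is /o/ (a vowel), it takes -wif, giving *pidokowif*.

pidokowif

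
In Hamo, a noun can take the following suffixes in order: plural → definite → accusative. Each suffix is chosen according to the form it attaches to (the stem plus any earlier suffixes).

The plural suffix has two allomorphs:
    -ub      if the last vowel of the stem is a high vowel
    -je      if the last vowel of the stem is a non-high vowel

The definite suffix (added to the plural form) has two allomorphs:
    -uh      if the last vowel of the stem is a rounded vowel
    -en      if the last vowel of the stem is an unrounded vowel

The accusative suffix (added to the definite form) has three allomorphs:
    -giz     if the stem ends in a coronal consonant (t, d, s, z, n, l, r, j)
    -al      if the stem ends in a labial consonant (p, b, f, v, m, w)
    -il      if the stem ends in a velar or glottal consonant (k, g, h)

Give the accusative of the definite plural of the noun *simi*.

simiubuhil

Since the last vowel of *simi* is /i/ (a high vowel), it takes -ub, giving *simiub*.
Since the last vowel of the plural form *simiub* is /u/ (a rounded vowel), it takes -uh, giving *simiubuh*.
Since the final consonant of the definite form *simiubuh* is /h/ (velar/glottal), it takes -il, giving *simiubuhil*.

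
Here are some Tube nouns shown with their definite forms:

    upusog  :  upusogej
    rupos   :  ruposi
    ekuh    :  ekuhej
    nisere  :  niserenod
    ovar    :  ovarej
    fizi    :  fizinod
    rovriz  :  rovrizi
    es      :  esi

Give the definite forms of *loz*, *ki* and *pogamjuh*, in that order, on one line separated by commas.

Looking at the final sound of each stem: -i when the stem ends in a sibilant (*rupos*, *rovriz*, *es*); -ej when the stem ends in a non-sibilant consonant (*upusog*, *ekuh*, *ovar*); -nod when the stem ends in a vowel (*nisere*, *fizi*).
*loz* — final sound /z/ (a sibilant) → -i → *lozi*.
*ki*: final sound = /i/, a vowel → -nod → *kinod*.
The final sound of *pogamjuh* is /h/, which is a non-sibilant consonant, so the suffix is -ej, giving *pogamjuhej*.

lozi, kinod, pogamjuhej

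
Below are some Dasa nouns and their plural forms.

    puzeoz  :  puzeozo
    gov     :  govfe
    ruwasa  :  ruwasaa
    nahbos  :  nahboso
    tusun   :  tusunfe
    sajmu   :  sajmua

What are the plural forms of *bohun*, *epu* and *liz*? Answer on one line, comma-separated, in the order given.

The alternation tracks the final sound of the stem — -o when the stem ends in a sibilant (*puzeoz*, *nahbos*); -fe when the stem ends in a non-sibilant consonant (*gov*, *tusun*); -a when the stem ends in a vowel (*ruwasa*, *sajmu*).
*bohun* — final sound /n/ (a non-sibilant consonant) → -fe → *bohunfe*.
*epu*: final sound = /u/, a vowel → -a → *epua*.
Since the final sound of *liz* is /z/ (a sibilant), it takes -o, giving *lizo*.

bohunfe, epua, lizo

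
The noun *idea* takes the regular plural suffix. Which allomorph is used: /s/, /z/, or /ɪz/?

/z/

The stem *idea* ends in a voiced non-sibilant sound.
The plural suffix surfaces as /ɪz/ after sibilants, /s/ after other voiceless consonants, and /z/ after other voiced sounds.
So the plural -s on *idea* is pronounced /z/.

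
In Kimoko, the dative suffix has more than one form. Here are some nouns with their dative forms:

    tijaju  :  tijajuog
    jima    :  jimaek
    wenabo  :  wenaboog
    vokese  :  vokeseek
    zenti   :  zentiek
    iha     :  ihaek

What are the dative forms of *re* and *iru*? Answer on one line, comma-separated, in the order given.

The alternation tracks the last vowel of the stem — -og when the last vowel of the stem is a rounded vowel (*tijaju*, *wenabo*); -ek when the last vowel of the stem is an unrounded vowel (*jima*, *vokese*, *zenti*, *iha*).
*re*: last vowel = /e/, an unrounded vowel → -ek → *reek*.
*iru*: last vowel = /u/, a rounded vowel → -og → *iruog*.

reek, iruog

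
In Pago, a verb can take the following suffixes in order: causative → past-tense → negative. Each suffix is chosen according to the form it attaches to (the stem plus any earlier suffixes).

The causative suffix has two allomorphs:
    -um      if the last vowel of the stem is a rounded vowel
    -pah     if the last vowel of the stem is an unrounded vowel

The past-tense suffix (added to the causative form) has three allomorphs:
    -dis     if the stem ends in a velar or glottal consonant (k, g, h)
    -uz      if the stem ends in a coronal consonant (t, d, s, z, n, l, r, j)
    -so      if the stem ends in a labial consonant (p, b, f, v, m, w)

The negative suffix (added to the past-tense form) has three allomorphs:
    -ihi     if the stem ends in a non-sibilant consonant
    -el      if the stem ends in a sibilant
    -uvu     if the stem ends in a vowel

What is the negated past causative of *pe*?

pepahdisel

The last vowel of *pe* is /e/, which is an unrounded vowel, so the causative suffix is -pah, giving *pepah*.
The causative form *pepah*: final consonant = /h/, velar/glottal → -dis → *pepahdis*.
The past-tense form *pepahdis*: final sound = /s/, a sibilant → -el → *pepahdisel*.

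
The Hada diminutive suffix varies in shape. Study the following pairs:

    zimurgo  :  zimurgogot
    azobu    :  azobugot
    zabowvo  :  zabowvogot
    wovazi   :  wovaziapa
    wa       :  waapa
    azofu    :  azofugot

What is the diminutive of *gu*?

The suffix is conditioned by the last vowel: -got when the last vowel of the stem is a rounded vowel (*zimurgo*, *azobu*, *zabowvo*, *azofu*); -apa when the last vowel of the stem is an unrounded vowel (*wovazi*, *wa*).
Since the last vowel of *gu* is /u/ (a rounded vowel), it takes -got, giving *gugot*.

gugot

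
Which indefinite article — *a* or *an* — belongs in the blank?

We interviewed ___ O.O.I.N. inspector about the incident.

The indefinite article is chosen by the initial *sound* of the following word, not its spelling.
The initialism *O.O.I.N.* is read letter by letter; the first letter, O, is pronounced /oʊ/, which begins with a vowel sound.
So the article is *an*: We interviewed an O.O.I.N. inspector about the incident.

an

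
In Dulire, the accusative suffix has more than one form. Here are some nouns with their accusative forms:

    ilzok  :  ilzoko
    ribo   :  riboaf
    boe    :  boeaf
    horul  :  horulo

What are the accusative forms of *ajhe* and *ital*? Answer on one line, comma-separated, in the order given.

ajheaf, italo

The alternation tracks the final sound of the stem — -o when the stem ends in a consonant (*ilzok*, *horul*); -af when the stem ends in a vowel (*ribo*, *boe*).
*ajhe*: final sound = /e/, a vowel → -af → *ajheaf*.
*ital*: final sound = /l/, a consonant → -o → *italo*.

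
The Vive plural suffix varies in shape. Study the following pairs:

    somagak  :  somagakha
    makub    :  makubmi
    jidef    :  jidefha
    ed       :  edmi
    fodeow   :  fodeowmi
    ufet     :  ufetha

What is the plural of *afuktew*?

afuktewmi

The alternation tracks the final consonant of the stem — -ha when the stem ends in a voiceless consonant (*somagak*, *jidef*, *ufet*); -mi when the stem ends in a voiced consonant (*makub*, *ed*, *fodeow*).
*afuktew*: final consonant = /w/, voiced → -mi → *afuktewmi*.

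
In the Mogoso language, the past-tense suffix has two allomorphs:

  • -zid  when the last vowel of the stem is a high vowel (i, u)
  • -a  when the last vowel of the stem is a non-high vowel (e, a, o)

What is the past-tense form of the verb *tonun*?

tonunzid

Since the last vowel of *tonun* is /u/ (a high vowel), it takes -zid, giving *tonunzid*.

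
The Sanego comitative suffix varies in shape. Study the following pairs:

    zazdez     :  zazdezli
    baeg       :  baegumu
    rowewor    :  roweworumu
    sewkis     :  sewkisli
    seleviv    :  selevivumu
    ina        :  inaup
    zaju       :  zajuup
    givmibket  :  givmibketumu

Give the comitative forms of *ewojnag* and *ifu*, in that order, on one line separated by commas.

ewojnagumu, ifuup

Looking at the final sound of each stem: -li when the stem ends in a sibilant (*zazdez*, *sewkis*); -umu when the stem ends in a non-sibilant consonant (*baeg*, *rowewor*, *seleviv*, *givmibket*); -up when the stem ends in a vowel (*ina*, *zaju*).
The final sound of *ewojnag* is /g/, which is a non-sibilant consonant, so the suffix is -umu, giving *ewojnagumu*.
*ifu* — final sound /u/ (a vowel) → -up → *ifuup*.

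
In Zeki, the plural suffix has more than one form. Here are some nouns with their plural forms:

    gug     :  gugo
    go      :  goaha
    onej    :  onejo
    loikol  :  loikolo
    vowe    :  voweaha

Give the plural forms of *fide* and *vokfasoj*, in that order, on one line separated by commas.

The alternation tracks the final sound of the stem — -o when the stem ends in a consonant (*gug*, *onej*, *loikol*); -aha when the stem ends in a vowel (*go*, *vowe*).
The final sound of *fide* is /e/, which is a vowel, so the suffix is -aha, giving *fideaha*.
*vokfasoj* — final sound /j/ (a consonant) → -o → *vokfasojo*.

fideaha, vokfasojo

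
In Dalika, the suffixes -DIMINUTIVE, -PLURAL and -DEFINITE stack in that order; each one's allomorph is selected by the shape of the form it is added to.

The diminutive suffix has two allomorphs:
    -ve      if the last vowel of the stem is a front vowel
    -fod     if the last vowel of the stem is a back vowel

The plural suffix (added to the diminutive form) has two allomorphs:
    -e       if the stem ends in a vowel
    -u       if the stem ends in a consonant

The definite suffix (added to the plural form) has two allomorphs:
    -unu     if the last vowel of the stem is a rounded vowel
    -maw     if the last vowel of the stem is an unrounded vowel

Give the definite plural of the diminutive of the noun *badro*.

*badro* — last vowel /o/ (a back vowel) → -fod → *badrofod*.
The diminutive form *badrofod* — final sound /d/ (a consonant) → -u → *badrofodu*.
The plural form *badrofodu* — last vowel /u/ (a rounded vowel) → -unu → *badrofoduunu*.

badrofoduunu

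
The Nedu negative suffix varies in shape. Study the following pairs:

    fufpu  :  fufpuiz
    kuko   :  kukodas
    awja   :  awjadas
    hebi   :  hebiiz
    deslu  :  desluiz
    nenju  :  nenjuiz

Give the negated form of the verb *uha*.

The pattern is height harmony: -iz when the last vowel of the stem is a high vowel (*fufpu*, *hebi*, *deslu*, *nenju*); -das when the last vowel of the stem is a non-high vowel (*kuko*, *awja*).
*uha*: last vowel = /a/, a non-high vowel → -das → *uhadas*.

uhadas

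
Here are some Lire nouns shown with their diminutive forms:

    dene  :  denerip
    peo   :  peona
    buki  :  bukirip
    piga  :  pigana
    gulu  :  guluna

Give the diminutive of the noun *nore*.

norerip

The pattern is front/back vowel harmony: -rip when the last vowel of the stem is a front vowel (*dene*, *buki*); -na when the last vowel of the stem is a back vowel (*peo*, *piga*, *gulu*).
The last vowel of *nore* is /e/, which is a front vowel, so the suffix is -rip, giving *norerip*.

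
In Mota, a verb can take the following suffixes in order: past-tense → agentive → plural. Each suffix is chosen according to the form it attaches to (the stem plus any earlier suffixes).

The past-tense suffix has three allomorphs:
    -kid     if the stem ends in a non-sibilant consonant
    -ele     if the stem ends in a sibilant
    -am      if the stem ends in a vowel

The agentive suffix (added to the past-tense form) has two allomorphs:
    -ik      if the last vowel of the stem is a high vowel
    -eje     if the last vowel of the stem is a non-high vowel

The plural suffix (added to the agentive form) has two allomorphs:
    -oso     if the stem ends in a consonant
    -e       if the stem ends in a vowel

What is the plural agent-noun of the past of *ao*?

aoamejee

*ao* — final sound /o/ (a vowel) → -am → *aoam*.
The last vowel of the past-tense form *aoam* is /a/, which is a non-high vowel, so the agentive suffix is -eje, giving *aoameje*.
The agentive form *aoameje* — final sound /e/ (a vowel) → -e → *aoamejee*.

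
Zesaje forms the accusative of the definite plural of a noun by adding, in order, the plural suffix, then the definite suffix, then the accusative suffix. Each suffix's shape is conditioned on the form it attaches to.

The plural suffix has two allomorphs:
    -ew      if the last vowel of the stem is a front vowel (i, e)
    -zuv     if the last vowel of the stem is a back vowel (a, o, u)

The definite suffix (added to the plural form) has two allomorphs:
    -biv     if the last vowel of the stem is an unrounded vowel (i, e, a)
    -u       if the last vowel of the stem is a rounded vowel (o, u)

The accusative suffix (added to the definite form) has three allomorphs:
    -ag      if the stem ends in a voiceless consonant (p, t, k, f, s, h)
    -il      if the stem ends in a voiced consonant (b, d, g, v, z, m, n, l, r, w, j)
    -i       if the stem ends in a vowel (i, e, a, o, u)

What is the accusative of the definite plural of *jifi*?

The last vowel of *jifi* is /i/, which is a front vowel, so the plural suffix is -ew, giving *jifiew*.
The last vowel of the plural form *jifiew* is /e/, which is an unrounded vowel, so the definite suffix is -biv, giving *jifiewbiv*.
The definite form *jifiewbiv*: final sound = /v/, a voiced consonant → -il → *jifiewbivil*.

jifiewbivil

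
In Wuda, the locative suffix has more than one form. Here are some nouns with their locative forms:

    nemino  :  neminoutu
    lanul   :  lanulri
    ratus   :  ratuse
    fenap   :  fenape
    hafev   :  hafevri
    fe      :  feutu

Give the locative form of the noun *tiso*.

tisoutu

Looking at the final sound of each stem: -e when the stem ends in a voiceless consonant (*ratus*, *fenap*); -ri when the stem ends in a voiced consonant (*lanul*, *hafev*); -utu when the stem ends in a vowel (*nemino*, *fe*).
*tiso*: final sound = /o/, a vowel → -utu → *tisoutu*.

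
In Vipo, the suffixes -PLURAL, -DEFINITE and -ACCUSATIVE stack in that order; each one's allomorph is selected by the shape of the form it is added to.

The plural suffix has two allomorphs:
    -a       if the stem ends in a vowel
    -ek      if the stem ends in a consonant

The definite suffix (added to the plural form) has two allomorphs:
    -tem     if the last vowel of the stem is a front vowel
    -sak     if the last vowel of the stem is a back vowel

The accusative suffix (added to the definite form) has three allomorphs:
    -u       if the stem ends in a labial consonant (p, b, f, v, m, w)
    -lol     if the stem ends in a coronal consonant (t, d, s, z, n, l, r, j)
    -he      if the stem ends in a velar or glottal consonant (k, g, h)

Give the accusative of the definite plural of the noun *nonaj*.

Since the final sound of *nonaj* is /j/ (a consonant), it takes -ek, giving *nonajek*.
The plural form *nonajek* — last vowel /e/ (a front vowel) → -tem → *nonajektem*.
Since the final consonant of the definite form *nonajektem* is /m/ (labial), it takes -u, giving *nonajektemu*.

nonajektemu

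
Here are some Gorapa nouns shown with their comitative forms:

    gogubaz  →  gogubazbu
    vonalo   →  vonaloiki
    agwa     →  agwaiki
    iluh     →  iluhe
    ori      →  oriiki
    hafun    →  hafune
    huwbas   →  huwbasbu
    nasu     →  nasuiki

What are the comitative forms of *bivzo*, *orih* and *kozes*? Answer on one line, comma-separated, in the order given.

bivzoiki, orihe, kozesbu

The pattern is sibilance of the final sound: -bu when the stem ends in a sibilant (*gogubaz*, *huwbas*); -e when the stem ends in a non-sibilant consonant (*iluh*, *hafun*); -iki when the stem ends in a vowel (*vonalo*, *agwa*, *ori*, *nasu*).
*bivzo* — final sound /o/ (a vowel) → -iki → *bivzoiki*.
The final sound of *orih* is /h/, which is a non-sibilant consonant, so the suffix is -e, giving *orihe*.
Since the final sound of *kozes* is /s/ (a sibilant), it takes -bu, giving *kozesbu*.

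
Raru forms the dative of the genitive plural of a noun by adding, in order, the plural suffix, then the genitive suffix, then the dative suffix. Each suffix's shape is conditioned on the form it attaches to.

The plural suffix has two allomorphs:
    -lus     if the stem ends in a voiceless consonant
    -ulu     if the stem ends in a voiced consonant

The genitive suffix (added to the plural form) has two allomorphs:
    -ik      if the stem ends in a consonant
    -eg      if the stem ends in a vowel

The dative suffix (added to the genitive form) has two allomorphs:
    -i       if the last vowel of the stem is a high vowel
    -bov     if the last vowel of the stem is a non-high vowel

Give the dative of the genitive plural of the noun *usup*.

*usup*: final consonant = /p/, voiceless → -lus → *usuplus*.
The plural form *usuplus* — final sound /s/ (a consonant) → -ik → *usuplusik*.
The genitive form *usuplusik* — last vowel /i/ (a high vowel) → -i → *usuplusiki*.

usuplusiki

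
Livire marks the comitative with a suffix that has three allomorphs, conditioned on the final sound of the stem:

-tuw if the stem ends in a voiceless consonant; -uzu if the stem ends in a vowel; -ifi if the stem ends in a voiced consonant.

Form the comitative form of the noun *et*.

The final sound of *et* is /t/, which is a voiceless consonant, so the suffix is -tuw, giving *ettuw*.

ettuw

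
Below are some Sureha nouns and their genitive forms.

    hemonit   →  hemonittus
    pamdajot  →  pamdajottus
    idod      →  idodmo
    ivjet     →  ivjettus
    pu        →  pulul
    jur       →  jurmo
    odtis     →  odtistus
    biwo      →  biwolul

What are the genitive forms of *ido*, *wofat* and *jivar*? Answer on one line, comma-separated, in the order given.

idolul, wofattus, jivarmo

The pattern is voicing of the final sound: -tus when the stem ends in a voiceless consonant (*hemonit*, *pamdajot*, *ivjet*, *odtis*); -mo when the stem ends in a voiced consonant (*idod*, *jur*); -lul when the stem ends in a vowel (*pu*, *biwo*).
Since the final sound of *ido* is /o/ (a vowel), it takes -lul, giving *idolul*.
*wofat* — final sound /t/ (a voiceless consonant) → -tus → *wofattus*.
*jivar* — final sound /r/ (a voiced consonant) → -mo → *jivarmo*.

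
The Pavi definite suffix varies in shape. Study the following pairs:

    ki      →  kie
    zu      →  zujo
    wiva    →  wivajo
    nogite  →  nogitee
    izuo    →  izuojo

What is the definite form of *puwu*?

puwujo

The suffix is conditioned by the last vowel: -e when the last vowel of the stem is a front vowel (*ki*, *nogite*); -jo when the last vowel of the stem is a back vowel (*zu*, *wiva*, *izuo*).
*puwu*: last vowel = /u/, a back vowel → -jo → *puwujo*.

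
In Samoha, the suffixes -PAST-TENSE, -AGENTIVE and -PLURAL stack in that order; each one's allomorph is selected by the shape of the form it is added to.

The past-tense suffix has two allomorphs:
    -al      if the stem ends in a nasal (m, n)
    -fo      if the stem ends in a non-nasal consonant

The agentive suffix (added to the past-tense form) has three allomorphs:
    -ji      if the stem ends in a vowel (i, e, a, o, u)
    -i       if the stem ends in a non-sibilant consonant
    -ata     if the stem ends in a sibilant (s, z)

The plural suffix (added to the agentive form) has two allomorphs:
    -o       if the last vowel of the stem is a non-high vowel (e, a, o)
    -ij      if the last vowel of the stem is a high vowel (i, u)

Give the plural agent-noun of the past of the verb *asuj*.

The final consonant of *asuj* is /j/, which is non-nasal, so the past-tense suffix is -fo, giving *asujfo*.
The past-tense form *asujfo* — final sound /o/ (a vowel) → -ji → *asujfoji*.
The agentive form *asujfoji*: last vowel = /i/, a high vowel → -ij → *asujfojiij*.

asujfojiij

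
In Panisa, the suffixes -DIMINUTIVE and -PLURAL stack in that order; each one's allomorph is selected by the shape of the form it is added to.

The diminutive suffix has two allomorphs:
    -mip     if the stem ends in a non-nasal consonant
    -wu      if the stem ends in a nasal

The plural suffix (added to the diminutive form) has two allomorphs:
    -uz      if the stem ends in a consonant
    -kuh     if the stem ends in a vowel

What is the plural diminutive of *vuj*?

vujmipuz

*vuj*: final consonant = /j/, non-nasal → -mip → *vujmip*.
Since the final sound of the diminutive form *vujmip* is /p/ (a consonant), it takes -uz, giving *vujmipuz*.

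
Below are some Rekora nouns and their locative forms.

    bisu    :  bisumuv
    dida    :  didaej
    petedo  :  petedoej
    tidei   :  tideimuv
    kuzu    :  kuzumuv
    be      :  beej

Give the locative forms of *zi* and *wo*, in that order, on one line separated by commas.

The suffix is conditioned by the last vowel: -muv when the last vowel of the stem is a high vowel (*bisu*, *tidei*, *kuzu*); -ej when the last vowel of the stem is a non-high vowel (*dida*, *petedo*, *be*).
Since the last vowel of *zi* is /i/ (a high vowel), it takes -muv, giving *zimuv*.
*wo* — last vowel /o/ (a non-high vowel) → -ej → *woej*.

zimuv, woej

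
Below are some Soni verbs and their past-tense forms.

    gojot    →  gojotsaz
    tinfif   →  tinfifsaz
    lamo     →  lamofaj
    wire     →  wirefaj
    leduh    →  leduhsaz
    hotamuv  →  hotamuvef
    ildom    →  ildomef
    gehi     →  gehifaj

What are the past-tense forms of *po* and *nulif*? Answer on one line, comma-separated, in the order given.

The pattern is voicing of the final sound: -saz when the stem ends in a voiceless consonant (*gojot*, *tinfif*, *leduh*); -ef when the stem ends in a voiced consonant (*hotamuv*, *ildom*); -faj when the stem ends in a vowel (*lamo*, *wire*, *gehi*).
Since the final sound of *po* is /o/ (a vowel), it takes -faj, giving *pofaj*.
Since the final sound of *nulif* is /f/ (a voiceless consonant), it takes -saz, giving *nulifsaz*.

pofaj, nulifsaz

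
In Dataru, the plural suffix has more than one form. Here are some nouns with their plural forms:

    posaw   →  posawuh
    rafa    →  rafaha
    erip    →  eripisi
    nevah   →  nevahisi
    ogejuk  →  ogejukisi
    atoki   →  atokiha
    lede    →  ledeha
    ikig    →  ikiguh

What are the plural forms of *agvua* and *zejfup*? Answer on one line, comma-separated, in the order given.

The suffix is conditioned by the final sound: -isi when the stem ends in a voiceless consonant (*erip*, *nevah*, *ogejuk*); -uh when the stem ends in a voiced consonant (*posaw*, *ikig*); -ha when the stem ends in a vowel (*rafa*, *atoki*, *lede*).
Since the final sound of *agvua* is /a/ (a vowel), it takes -ha, giving *agvuaha*.
The final sound of *zejfup* is /p/, which is a voiceless consonant, so the suffix is -isi, giving *zejfupisi*.

agvuaha, zejfupisi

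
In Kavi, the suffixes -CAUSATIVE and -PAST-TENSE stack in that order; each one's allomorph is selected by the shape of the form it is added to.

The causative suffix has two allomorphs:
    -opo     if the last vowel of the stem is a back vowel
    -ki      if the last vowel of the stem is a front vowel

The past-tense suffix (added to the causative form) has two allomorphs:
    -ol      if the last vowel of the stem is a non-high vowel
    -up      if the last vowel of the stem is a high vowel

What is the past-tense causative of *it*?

*it* — last vowel /i/ (a front vowel) → -ki → *itki*.
The causative form *itki* — last vowel /i/ (a high vowel) → -up → *itkiup*.

itkiup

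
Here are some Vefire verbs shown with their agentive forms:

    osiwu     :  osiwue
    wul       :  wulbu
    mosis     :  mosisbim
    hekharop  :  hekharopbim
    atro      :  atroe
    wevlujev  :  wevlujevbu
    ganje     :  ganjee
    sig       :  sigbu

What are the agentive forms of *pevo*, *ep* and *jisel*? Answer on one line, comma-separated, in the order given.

The alternation tracks the final sound of the stem — -bim when the stem ends in a voiceless consonant (*mosis*, *hekharop*); -bu when the stem ends in a voiced consonant (*wul*, *wevlujev*, *sig*); -e when the stem ends in a vowel (*osiwu*, *atro*, *ganje*).
*pevo*: final sound = /o/, a vowel → -e → *pevoe*.
*ep*: final sound = /p/, a voiceless consonant → -bim → *epbim*.
The final sound of *jisel* is /l/, which is a voiced consonant, so the suffix is -bu, giving *jiselbu*.

pevoe, epbim, jiselbu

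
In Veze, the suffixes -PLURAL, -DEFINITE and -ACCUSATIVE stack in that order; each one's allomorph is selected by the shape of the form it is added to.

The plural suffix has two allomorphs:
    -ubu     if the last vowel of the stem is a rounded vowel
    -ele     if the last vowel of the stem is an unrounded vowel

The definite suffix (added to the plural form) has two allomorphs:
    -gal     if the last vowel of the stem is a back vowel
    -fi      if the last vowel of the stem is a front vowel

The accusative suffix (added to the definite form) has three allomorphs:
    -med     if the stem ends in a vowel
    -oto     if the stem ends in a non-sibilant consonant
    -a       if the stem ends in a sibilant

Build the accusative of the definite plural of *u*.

The last vowel of *u* is /u/, which is a rounded vowel, so the plural suffix is -ubu, giving *uubu*.
Since the last vowel of the plural form *uubu* is /u/ (a back vowel), it takes -gal, giving *uubugal*.
The definite form *uubugal* — final sound /l/ (a non-sibilant consonant) → -oto → *uubugaloto*.

uubugaloto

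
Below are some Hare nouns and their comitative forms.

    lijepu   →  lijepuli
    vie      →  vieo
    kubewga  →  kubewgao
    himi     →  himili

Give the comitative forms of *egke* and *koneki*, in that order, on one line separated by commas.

egkeo, konekili

The alternation tracks the last vowel of the stem — -li when the last vowel of the stem is a high vowel (*lijepu*, *himi*); -o when the last vowel of the stem is a non-high vowel (*vie*, *kubewga*).
*egke*: last vowel = /e/, a non-high vowel → -o → *egkeo*.
*koneki*: last vowel = /i/, a high vowel → -li → *konekili*.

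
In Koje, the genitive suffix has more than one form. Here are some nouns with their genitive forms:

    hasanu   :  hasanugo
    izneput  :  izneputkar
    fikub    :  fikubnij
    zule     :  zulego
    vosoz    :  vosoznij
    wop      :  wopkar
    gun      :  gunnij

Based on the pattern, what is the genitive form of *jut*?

jutkar

The alternation tracks the final sound of the stem — -kar when the stem ends in a voiceless consonant (*izneput*, *wop*); -nij when the stem ends in a voiced consonant (*fikub*, *vosoz*, *gun*); -go when the stem ends in a vowel (*hasanu*, *zule*).
*jut*: final sound = /t/, a voiceless consonant → -kar → *jutkar*.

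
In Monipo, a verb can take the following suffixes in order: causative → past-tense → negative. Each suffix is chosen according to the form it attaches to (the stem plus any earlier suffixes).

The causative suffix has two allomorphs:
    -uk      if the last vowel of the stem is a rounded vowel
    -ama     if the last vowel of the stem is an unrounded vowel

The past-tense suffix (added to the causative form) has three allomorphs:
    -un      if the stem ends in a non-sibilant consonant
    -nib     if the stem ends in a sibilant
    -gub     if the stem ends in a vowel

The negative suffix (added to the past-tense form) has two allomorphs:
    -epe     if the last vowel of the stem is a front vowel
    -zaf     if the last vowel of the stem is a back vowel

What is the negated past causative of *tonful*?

*tonful* — last vowel /u/ (a rounded vowel) → -uk → *tonfuluk*.
The final sound of the causative form *tonfuluk* is /k/, which is a non-sibilant consonant, so the past-tense suffix is -un, giving *tonfulukun*.
The past-tense form *tonfulukun*: last vowel = /u/, a back vowel → -zaf → *tonfulukunzaf*.

tonfulukunzaf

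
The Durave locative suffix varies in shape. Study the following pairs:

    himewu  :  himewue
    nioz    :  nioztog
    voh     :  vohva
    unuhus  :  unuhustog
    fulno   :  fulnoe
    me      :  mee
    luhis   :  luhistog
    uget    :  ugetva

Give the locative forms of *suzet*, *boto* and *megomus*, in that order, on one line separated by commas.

suzetva, botoe, megomustog

The suffix is conditioned by the final sound: -tog when the stem ends in a sibilant (*nioz*, *unuhus*, *luhis*); -va when the stem ends in a non-sibilant consonant (*voh*, *uget*); -e when the stem ends in a vowel (*himewu*, *fulno*, *me*).
Since the final sound of *suzet* is /t/ (a non-sibilant consonant), it takes -va, giving *suzetva*.
The final sound of *boto* is /o/, which is a vowel, so the suffix is -e, giving *botoe*.
The final sound of *megomus* is /s/, which is a sibilant, so the suffix is -tog, giving *megomustog*.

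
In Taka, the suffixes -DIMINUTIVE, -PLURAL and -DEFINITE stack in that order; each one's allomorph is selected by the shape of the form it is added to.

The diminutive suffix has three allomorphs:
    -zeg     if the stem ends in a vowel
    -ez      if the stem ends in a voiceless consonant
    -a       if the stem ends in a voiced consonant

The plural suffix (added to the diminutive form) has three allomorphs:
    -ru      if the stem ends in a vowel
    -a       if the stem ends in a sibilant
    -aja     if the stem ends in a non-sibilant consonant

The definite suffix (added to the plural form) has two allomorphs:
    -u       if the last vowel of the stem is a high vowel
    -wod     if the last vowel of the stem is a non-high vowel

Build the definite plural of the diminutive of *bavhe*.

bavhezegajawod

*bavhe*: final sound = /e/, a vowel → -zeg → *bavhezeg*.
Since the final sound of the diminutive form *bavhezeg* is /g/ (a non-sibilant consonant), it takes -aja, giving *bavhezegaja*.
The last vowel of the plural form *bavhezegaja* is /a/, which is a non-high vowel, so the definite suffix is -wod, giving *bavhezegajawod*.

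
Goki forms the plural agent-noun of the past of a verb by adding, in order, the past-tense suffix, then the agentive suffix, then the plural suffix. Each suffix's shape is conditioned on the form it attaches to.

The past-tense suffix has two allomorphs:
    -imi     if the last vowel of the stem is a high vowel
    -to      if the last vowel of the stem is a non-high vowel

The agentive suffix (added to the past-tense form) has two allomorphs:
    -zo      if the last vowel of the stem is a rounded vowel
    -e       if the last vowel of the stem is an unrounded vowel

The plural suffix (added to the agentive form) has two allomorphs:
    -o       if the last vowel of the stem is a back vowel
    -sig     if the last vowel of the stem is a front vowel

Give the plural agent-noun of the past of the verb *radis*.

The last vowel of *radis* is /i/, which is a high vowel, so the past-tense suffix is -imi, giving *radisimi*.
Since the last vowel of the past-tense form *radisimi* is /i/ (an unrounded vowel), it takes -e, giving *radisimie*.
Since the last vowel of the agentive form *radisimie* is /e/ (a front vowel), it takes -sig, giving *radisimiesig*.

radisimiesig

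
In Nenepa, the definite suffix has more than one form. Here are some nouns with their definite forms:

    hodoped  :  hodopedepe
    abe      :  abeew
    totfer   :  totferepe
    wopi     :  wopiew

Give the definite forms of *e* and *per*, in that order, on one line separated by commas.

eew, perepe

The alternation tracks the final sound of the stem — -epe when the stem ends in a consonant (*hodoped*, *totfer*); -ew when the stem ends in a vowel (*abe*, *wopi*).
The final sound of *e* is /e/, which is a vowel, so the suffix is -ew, giving *eew*.
Since the final sound of *per* is /r/ (a consonant), it takes -epe, giving *perepe*.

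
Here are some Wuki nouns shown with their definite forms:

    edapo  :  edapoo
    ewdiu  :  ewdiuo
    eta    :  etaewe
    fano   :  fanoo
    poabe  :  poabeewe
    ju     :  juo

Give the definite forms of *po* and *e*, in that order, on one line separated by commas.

Looking at the last vowel of each stem: -o when the last vowel of the stem is a rounded vowel (*edapo*, *ewdiu*, *fano*, *ju*); -ewe when the last vowel of the stem is an unrounded vowel (*eta*, *poabe*).
The last vowel of *po* is /o/, which is a rounded vowel, so the suffix is -o, giving *poo*.
Since the last vowel of *e* is /e/ (an unrounded vowel), it takes -ewe, giving *eewe*.

poo, eewe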